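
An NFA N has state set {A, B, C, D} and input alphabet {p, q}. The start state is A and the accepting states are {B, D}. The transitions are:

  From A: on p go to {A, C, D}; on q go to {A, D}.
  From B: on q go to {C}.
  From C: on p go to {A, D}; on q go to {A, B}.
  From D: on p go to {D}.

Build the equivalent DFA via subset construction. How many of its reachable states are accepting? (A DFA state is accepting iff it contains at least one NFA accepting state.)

3

Start state of the DFA: {A}.
{A} --p--> {A, C, D}  [new]
{A} --q--> {A, D}  [new]
{A, C, D} --p--> {A, C, D}  [seen]
{A, C, D} --q--> {A, B, D}  [new]
{A, D} --p--> {A, C, D}  [seen]
{A, D} --q--> {A, D}  [seen]
{A, B, D} --p--> {A, C, D}  [seen]
{A, B, D} --q--> {A, C, D}  [seen]
Reachable DFA states: {A}, {A, C, D}, {A, D}, {A, B, D}.
Accepting DFA states (contain an NFA accepting state): {A, C, D}, {A, D}, {A, B, D}.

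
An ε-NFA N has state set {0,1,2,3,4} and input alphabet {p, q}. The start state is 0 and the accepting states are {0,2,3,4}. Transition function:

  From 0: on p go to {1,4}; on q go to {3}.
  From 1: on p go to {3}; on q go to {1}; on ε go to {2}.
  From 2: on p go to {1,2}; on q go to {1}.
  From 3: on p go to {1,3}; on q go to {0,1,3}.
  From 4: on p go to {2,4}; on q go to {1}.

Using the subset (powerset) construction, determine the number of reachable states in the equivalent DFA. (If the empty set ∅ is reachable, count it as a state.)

7

Start state of the DFA: {0} (ε-closure of the NFA start).
{0} --p--> {1,2,4}  [new]
{0} --q--> {3}  [new]
{1,2,4} --p--> {1,2,3,4}  [new]
{1,2,4} --q--> {1,2}  [new]
{3} --p--> {1,2,3}  [new]
{3} --q--> {0,1,2,3}  [new]
{1,2,3,4} --p--> {1,2,3,4}  [seen]
{1,2,3,4} --q--> {0,1,2,3}  [seen]
{1,2} --p--> {1,2,3}  [seen]
{1,2} --q--> {1,2}  [seen]
{1,2,3} --p--> {1,2,3}  [seen]
{1,2,3} --q--> {0,1,2,3}  [seen]
{0,1,2,3} --p--> {1,2,3,4}  [seen]
{0,1,2,3} --q--> {0,1,2,3}  [seen]
Reachable DFA states: {0}, {1,2,4}, {3}, {1,2,3,4}, {1,2}, {1,2,3}, {0,1,2,3}.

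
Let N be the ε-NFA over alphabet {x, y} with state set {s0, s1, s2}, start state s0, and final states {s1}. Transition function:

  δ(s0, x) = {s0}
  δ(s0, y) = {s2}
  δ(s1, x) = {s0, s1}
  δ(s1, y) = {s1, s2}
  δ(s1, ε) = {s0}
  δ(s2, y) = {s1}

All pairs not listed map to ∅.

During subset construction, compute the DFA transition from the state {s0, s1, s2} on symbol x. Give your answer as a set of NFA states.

{s0, s1}

δ(s0,x) = {s0}; δ(s1,x) = {s0, s1}; δ(s2,x) = ∅.
Union: {s0, s1}.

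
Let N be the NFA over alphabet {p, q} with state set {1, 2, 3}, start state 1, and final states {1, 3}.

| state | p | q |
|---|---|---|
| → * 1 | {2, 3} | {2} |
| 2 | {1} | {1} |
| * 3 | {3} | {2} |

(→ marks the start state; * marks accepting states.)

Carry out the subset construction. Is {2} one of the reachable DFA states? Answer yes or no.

yes

Start state of the DFA: {1}.
{1} --p--> {2, 3}  [new]
{1} --q--> {2}  [new]
{2, 3} --p--> {1, 3}  [new]
{2, 3} --q--> {1, 2}  [new]
{2} --p--> {1}  [seen]
{2} --q--> {1}  [seen]
{1, 3} --p--> {2, 3}  [seen]
{1, 3} --q--> {2}  [seen]
{1, 2} --p--> {1, 2, 3}  [new]
{1, 2} --q--> {1, 2}  [seen]
{1, 2, 3} --p--> {1, 2, 3}  [seen]
{1, 2, 3} --q--> {1, 2}  [seen]
Reachable DFA states: {1}, {2, 3}, {2}, {1, 3}, {1, 2}, {1, 2, 3}.
{2} is among them.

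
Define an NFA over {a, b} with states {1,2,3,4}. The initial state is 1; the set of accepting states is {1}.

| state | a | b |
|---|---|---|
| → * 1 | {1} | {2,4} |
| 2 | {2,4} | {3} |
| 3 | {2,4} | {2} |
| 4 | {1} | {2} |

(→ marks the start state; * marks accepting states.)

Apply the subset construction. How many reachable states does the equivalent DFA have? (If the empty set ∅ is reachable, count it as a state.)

5

Start state of the DFA: {1}.
{1} --a--> {1}  [seen]
{1} --b--> {2,4}  [new]
{2,4} --a--> {1,2,4}  [new]
{2,4} --b--> {2,3}  [new]
{1,2,4} --a--> {1,2,4}  [seen]
{1,2,4} --b--> {2,3,4}  [new]
{2,3} --a--> {2,4}  [seen]
{2,3} --b--> {2,3}  [seen]
{2,3,4} --a--> {1,2,4}  [seen]
{2,3,4} --b--> {2,3}  [seen]
Reachable DFA states: {1}, {2,4}, {1,2,4}, {2,3}, {2,3,4}.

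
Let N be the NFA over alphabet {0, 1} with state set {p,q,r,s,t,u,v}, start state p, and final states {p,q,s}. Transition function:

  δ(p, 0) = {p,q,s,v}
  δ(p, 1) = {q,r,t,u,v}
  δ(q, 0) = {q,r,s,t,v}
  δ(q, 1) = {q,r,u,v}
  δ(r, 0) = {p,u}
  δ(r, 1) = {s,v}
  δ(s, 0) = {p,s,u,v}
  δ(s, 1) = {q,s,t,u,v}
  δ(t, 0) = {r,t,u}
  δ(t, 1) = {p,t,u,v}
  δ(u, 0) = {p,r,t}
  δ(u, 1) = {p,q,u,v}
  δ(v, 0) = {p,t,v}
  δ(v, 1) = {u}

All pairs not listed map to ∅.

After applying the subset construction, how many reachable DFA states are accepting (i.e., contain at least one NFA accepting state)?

5

Start state of the DFA: {p}.
{p} --0--> {p,q,s,v}  [new]
{p} --1--> {q,r,t,u,v}  [new]
{p,q,s,v} --0--> {p,q,r,s,t,u,v}  [new]
{p,q,s,v} --1--> {q,r,s,t,u,v}  [new]
{q,r,t,u,v} --0--> {p,q,r,s,t,u,v}  [seen]
{q,r,t,u,v} --1--> {p,q,r,s,t,u,v}  [seen]
{p,q,r,s,t,u,v} --0--> {p,q,r,s,t,u,v}  [seen]
{p,q,r,s,t,u,v} --1--> {p,q,r,s,t,u,v}  [seen]
{q,r,s,t,u,v} --0--> {p,q,r,s,t,u,v}  [seen]
{q,r,s,t,u,v} --1--> {p,q,r,s,t,u,v}  [seen]
Reachable DFA states: {p}, {p,q,s,v}, {q,r,t,u,v}, {p,q,r,s,t,u,v}, {q,r,s,t,u,v}.
Accepting DFA states (contain an NFA accepting state): {p}, {p,q,s,v}, {q,r,t,u,v}, {p,q,r,s,t,u,v}, {q,r,s,t,u,v}.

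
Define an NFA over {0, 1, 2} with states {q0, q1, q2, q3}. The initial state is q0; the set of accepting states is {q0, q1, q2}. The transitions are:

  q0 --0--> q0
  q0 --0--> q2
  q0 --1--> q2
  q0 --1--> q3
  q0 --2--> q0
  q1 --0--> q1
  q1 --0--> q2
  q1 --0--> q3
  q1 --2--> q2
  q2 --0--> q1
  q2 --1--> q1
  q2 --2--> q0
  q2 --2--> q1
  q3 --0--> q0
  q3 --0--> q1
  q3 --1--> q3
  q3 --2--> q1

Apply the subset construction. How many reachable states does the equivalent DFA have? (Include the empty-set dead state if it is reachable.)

13

Start state of the DFA: {q0}.
{q0} --0--> {q0, q2}  [new]
{q0} --1--> {q2, q3}  [new]
{q0} --2--> {q0}  [seen]
{q0, q2} --0--> {q0, q1, q2}  [new]
{q0, q2} --1--> {q1, q2, q3}  [new]
{q0, q2} --2--> {q0, q1}  [new]
{q2, q3} --0--> {q0, q1}  [seen]
{q2, q3} --1--> {q1, q3}  [new]
{q2, q3} --2--> {q0, q1}  [seen]
{q0, q1, q2} --0--> {q0, q1, q2, q3}  [new]
{q0, q1, q2} --1--> {q1, q2, q3}  [seen]
{q0, q1, q2} --2--> {q0, q1, q2}  [seen]
{q1, q2, q3} --0--> {q0, q1, q2, q3}  [seen]
{q1, q2, q3} --1--> {q1, q3}  [seen]
{q1, q2, q3} --2--> {q0, q1, q2}  [seen]
{q0, q1} --0--> {q0, q1, q2, q3}  [seen]
{q0, q1} --1--> {q2, q3}  [seen]
{q0, q1} --2--> {q0, q2}  [seen]
{q1, q3} --0--> {q0, q1, q2, q3}  [seen]
{q1, q3} --1--> {q3}  [new]
{q1, q3} --2--> {q1, q2}  [new]
{q0, q1, q2, q3} --0--> {q0, q1, q2, q3}  [seen]
{q0, q1, q2, q3} --1--> {q1, q2, q3}  [seen]
{q0, q1, q2, q3} --2--> {q0, q1, q2}  [seen]
{q3} --0--> {q0, q1}  [seen]
{q3} --1--> {q3}  [seen]
{q3} --2--> {q1}  [new]
{q1, q2} --0--> {q1, q2, q3}  [seen]
{q1, q2} --1--> {q1}  [seen]
{q1, q2} --2--> {q0, q1, q2}  [seen]
{q1} --0--> {q1, q2, q3}  [seen]
{q1} --1--> ∅  [new]
{q1} --2--> {q2}  [new]
∅ --0--> ∅  [seen]
∅ --1--> ∅  [seen]
∅ --2--> ∅  [seen]
{q2} --0--> {q1}  [seen]
{q2} --1--> {q1}  [seen]
{q2} --2--> {q0, q1}  [seen]
Reachable DFA states: {q0}, {q0, q2}, {q2, q3}, {q0, q1, q2}, {q1, q2, q3}, {q0, q1}, {q1, q3}, {q0, q1, q2, q3}, {q3}, {q1, q2}, {q1}, ∅, {q2}.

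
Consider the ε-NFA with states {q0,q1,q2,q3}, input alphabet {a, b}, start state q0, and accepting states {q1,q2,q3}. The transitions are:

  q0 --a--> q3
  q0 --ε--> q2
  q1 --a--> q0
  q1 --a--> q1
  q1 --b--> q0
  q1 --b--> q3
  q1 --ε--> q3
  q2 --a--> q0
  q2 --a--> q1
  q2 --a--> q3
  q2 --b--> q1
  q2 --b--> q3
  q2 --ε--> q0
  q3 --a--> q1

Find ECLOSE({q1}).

{q1,q3}

Begin with {q1}.
q1 →ε {q3}; add q3.
ε-closure = {q1,q3}.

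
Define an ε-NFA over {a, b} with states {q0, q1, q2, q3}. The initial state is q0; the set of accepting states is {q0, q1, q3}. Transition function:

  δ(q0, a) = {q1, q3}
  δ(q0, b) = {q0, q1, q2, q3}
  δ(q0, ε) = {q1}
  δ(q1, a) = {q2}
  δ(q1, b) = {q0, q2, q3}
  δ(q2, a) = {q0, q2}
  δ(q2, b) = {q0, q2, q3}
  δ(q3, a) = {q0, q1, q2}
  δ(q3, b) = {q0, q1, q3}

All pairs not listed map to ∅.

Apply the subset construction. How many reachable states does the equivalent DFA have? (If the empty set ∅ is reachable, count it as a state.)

4

Start state of the DFA: {q0, q1} (ε-closure of the NFA start).
{q0, q1} --a--> {q1, q2, q3}  [new]
{q0, q1} --b--> {q0, q1, q2, q3}  [new]
{q1, q2, q3} --a--> {q0, q1, q2}  [new]
{q1, q2, q3} --b--> {q0, q1, q2, q3}  [seen]
{q0, q1, q2, q3} --a--> {q0, q1, q2, q3}  [seen]
{q0, q1, q2, q3} --b--> {q0, q1, q2, q3}  [seen]
{q0, q1, q2} --a--> {q0, q1, q2, q3}  [seen]
{q0, q1, q2} --b--> {q0, q1, q2, q3}  [seen]
Reachable DFA states: {q0, q1}, {q1, q2, q3}, {q0, q1, q2, q3}, {q0, q1, q2}.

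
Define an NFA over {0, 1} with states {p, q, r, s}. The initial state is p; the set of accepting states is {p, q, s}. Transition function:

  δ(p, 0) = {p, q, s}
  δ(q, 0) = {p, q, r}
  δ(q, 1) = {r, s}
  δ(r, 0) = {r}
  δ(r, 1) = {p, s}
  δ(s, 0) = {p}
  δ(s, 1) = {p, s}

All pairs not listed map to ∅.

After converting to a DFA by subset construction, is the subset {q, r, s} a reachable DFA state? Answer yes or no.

no

Start state of the DFA: {p}.
{p} --0--> {p, q, s}  [new]
{p} --1--> ∅  [new]
{p, q, s} --0--> {p, q, r, s}  [new]
{p, q, s} --1--> {p, r, s}  [new]
∅ --0--> ∅  [seen]
∅ --1--> ∅  [seen]
{p, q, r, s} --0--> {p, q, r, s}  [seen]
{p, q, r, s} --1--> {p, r, s}  [seen]
{p, r, s} --0--> {p, q, r, s}  [seen]
{p, r, s} --1--> {p, s}  [new]
{p, s} --0--> {p, q, s}  [seen]
{p, s} --1--> {p, s}  [seen]
Reachable DFA states: {p}, {p, q, s}, ∅, {p, q, r, s}, {p, r, s}, {p, s}.
{q, r, s} is not among them.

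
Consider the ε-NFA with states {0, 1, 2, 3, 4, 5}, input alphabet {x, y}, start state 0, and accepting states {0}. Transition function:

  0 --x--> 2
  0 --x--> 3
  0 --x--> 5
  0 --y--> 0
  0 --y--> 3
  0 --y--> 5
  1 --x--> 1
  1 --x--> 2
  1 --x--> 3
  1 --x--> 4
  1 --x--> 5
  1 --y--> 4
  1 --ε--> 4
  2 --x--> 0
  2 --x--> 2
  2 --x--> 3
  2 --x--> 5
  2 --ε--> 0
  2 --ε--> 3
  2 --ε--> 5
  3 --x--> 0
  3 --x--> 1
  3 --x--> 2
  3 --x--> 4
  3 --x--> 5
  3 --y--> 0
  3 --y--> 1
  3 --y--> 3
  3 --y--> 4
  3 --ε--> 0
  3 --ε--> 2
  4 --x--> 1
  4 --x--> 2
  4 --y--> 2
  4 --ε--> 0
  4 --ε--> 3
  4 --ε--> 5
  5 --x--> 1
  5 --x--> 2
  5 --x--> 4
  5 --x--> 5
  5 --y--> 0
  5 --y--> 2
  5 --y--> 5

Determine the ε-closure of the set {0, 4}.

{0, 2, 3, 4, 5}

Begin with {0, 4}.
4 →ε {0, 3, 5}; add 3, 5.
3 →ε {0, 2}; add 2.
ε-closure = {0, 2, 3, 4, 5}.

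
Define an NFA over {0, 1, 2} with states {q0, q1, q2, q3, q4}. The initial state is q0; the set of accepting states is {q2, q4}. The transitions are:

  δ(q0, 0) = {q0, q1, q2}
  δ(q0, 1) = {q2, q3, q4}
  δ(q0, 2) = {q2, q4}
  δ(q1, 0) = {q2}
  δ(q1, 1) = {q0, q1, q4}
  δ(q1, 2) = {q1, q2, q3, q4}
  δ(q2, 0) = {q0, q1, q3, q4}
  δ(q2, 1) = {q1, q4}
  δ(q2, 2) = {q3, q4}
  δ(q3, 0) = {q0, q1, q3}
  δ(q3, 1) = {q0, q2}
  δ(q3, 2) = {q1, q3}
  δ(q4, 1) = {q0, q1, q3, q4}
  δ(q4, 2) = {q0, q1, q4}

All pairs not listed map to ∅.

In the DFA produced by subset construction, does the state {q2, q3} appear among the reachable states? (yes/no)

no

Start state of the DFA: {q0}.
{q0} --0--> {q0, q1, q2}  [new]
{q0} --1--> {q2, q3, q4}  [new]
{q0} --2--> {q2, q4}  [new]
{q0, q1, q2} --0--> {q0, q1, q2, q3, q4}  [new]
{q0, q1, q2} --1--> {q0, q1, q2, q3, q4}  [seen]
{q0, q1, q2} --2--> {q1, q2, q3, q4}  [new]
{q2, q3, q4} --0--> {q0, q1, q3, q4}  [new]
{q2, q3, q4} --1--> {q0, q1, q2, q3, q4}  [seen]
{q2, q3, q4} --2--> {q0, q1, q3, q4}  [seen]
{q2, q4} --0--> {q0, q1, q3, q4}  [seen]
{q2, q4} --1--> {q0, q1, q3, q4}  [seen]
{q2, q4} --2--> {q0, q1, q3, q4}  [seen]
{q0, q1, q2, q3, q4} --0--> {q0, q1, q2, q3, q4}  [seen]
{q0, q1, q2, q3, q4} --1--> {q0, q1, q2, q3, q4}  [seen]
{q0, q1, q2, q3, q4} --2--> {q0, q1, q2, q3, q4}  [seen]
{q1, q2, q3, q4} --0--> {q0, q1, q2, q3, q4}  [seen]
{q1, q2, q3, q4} --1--> {q0, q1, q2, q3, q4}  [seen]
{q1, q2, q3, q4} --2--> {q0, q1, q2, q3, q4}  [seen]
{q0, q1, q3, q4} --0--> {q0, q1, q2, q3}  [new]
{q0, q1, q3, q4} --1--> {q0, q1, q2, q3, q4}  [seen]
{q0, q1, q3, q4} --2--> {q0, q1, q2, q3, q4}  [seen]
{q0, q1, q2, q3} --0--> {q0, q1, q2, q3, q4}  [seen]
{q0, q1, q2, q3} --1--> {q0, q1, q2, q3, q4}  [seen]
{q0, q1, q2, q3} --2--> {q1, q2, q3, q4}  [seen]
Reachable DFA states: {q0}, {q0, q1, q2}, {q2, q3, q4}, {q2, q4}, {q0, q1, q2, q3, q4}, {q1, q2, q3, q4}, {q0, q1, q3, q4}, {q0, q1, q2, q3}.
{q2, q3} is not among them.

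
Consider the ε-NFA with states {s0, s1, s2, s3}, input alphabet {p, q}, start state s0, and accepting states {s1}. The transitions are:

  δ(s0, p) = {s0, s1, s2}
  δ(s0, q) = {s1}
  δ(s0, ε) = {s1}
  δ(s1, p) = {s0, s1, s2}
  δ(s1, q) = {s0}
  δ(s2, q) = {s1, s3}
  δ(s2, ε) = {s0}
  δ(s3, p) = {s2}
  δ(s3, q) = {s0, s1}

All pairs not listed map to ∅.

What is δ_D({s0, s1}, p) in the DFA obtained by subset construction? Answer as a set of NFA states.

{s0, s1, s2}

δ(s0,p) = {s0, s1, s2}; δ(s1,p) = {s0, s1, s2}.
Union: {s0, s1, s2}.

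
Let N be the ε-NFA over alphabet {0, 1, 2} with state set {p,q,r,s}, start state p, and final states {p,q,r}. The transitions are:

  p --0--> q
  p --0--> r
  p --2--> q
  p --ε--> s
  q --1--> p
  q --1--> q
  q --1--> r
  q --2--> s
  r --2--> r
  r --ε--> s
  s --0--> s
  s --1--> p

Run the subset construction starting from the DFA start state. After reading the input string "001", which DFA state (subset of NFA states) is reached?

Start: {p,s}.
δ(p,0) = {q,r}; δ(s,0) = {s}.
Union: {q,r,s}.
After 0: {q,r,s}.
δ(q,0) = ∅; δ(r,0) = ∅; δ(s,0) = {s}.
Union: {s}.
After 0: {s}.
δ(s,1) = {p}.
Union: {p}.
ε-closure gives {p,s}.
After 1: {p,s}.

{p,s}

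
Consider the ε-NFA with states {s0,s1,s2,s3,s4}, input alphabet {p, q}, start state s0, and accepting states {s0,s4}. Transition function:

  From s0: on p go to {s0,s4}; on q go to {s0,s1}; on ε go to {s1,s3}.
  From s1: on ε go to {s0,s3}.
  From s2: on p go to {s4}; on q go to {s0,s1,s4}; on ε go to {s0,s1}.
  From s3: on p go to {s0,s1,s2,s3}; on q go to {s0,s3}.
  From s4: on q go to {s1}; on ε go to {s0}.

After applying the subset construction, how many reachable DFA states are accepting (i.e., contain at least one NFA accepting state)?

Start state of the DFA: {s0,s1,s3} (ε-closure of the NFA start).
{s0,s1,s3} --p--> {s0,s1,s2,s3,s4}  [new]
{s0,s1,s3} --q--> {s0,s1,s3}  [seen]
{s0,s1,s2,s3,s4} --p--> {s0,s1,s2,s3,s4}  [seen]
{s0,s1,s2,s3,s4} --q--> {s0,s1,s3,s4}  [new]
{s0,s1,s3,s4} --p--> {s0,s1,s2,s3,s4}  [seen]
{s0,s1,s3,s4} --q--> {s0,s1,s3}  [seen]
Reachable DFA states: {s0,s1,s3}, {s0,s1,s2,s3,s4}, {s0,s1,s3,s4}.
Accepting DFA states (contain an NFA accepting state): {s0,s1,s3}, {s0,s1,s2,s3,s4}, {s0,s1,s3,s4}.

3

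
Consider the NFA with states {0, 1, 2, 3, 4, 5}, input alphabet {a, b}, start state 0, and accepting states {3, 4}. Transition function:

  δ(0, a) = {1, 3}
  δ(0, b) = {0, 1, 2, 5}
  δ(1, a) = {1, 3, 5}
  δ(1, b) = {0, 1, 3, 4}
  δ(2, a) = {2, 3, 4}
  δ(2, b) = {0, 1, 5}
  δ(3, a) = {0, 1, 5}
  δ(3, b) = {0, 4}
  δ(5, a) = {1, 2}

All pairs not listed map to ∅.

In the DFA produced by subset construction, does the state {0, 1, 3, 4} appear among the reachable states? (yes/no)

yes

Start state of the DFA: {0}.
{0} --a--> {1, 3}  [new]
{0} --b--> {0, 1, 2, 5}  [new]
{1, 3} --a--> {0, 1, 3, 5}  [new]
{1, 3} --b--> {0, 1, 3, 4}  [new]
{0, 1, 2, 5} --a--> {1, 2, 3, 4, 5}  [new]
{0, 1, 2, 5} --b--> {0, 1, 2, 3, 4, 5}  [new]
{0, 1, 3, 5} --a--> {0, 1, 2, 3, 5}  [new]
{0, 1, 3, 5} --b--> {0, 1, 2, 3, 4, 5}  [seen]
{0, 1, 3, 4} --a--> {0, 1, 3, 5}  [seen]
{0, 1, 3, 4} --b--> {0, 1, 2, 3, 4, 5}  [seen]
{1, 2, 3, 4, 5} --a--> {0, 1, 2, 3, 4, 5}  [seen]
{1, 2, 3, 4, 5} --b--> {0, 1, 3, 4, 5}  [new]
{0, 1, 2, 3, 4, 5} --a--> {0, 1, 2, 3, 4, 5}  [seen]
{0, 1, 2, 3, 4, 5} --b--> {0, 1, 2, 3, 4, 5}  [seen]
{0, 1, 2, 3, 5} --a--> {0, 1, 2, 3, 4, 5}  [seen]
{0, 1, 2, 3, 5} --b--> {0, 1, 2, 3, 4, 5}  [seen]
{0, 1, 3, 4, 5} --a--> {0, 1, 2, 3, 5}  [seen]
{0, 1, 3, 4, 5} --b--> {0, 1, 2, 3, 4, 5}  [seen]
Reachable DFA states: {0}, {1, 3}, {0, 1, 2, 5}, {0, 1, 3, 5}, {0, 1, 3, 4}, {1, 2, 3, 4, 5}, {0, 1, 2, 3, 4, 5}, {0, 1, 2, 3, 5}, {0, 1, 3, 4, 5}.
{0, 1, 3, 4} is among them.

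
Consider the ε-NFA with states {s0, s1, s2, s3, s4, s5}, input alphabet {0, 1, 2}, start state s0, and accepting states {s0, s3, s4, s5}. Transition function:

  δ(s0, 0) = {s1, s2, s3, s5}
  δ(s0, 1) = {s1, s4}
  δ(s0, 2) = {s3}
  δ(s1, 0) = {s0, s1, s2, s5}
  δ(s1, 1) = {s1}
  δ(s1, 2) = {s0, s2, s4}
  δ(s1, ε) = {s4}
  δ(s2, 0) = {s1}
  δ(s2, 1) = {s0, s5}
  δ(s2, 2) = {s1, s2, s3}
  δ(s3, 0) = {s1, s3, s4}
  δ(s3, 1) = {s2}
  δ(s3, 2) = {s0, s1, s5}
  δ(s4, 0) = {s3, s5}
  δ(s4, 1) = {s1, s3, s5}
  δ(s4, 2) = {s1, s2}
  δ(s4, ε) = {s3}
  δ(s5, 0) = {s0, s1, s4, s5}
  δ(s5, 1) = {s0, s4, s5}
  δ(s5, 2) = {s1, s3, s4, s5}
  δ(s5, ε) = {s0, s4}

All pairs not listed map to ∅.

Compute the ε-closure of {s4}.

{s3, s4}

Begin with {s4}.
s4 →ε {s3}; add s3.
ε-closure = {s3, s4}.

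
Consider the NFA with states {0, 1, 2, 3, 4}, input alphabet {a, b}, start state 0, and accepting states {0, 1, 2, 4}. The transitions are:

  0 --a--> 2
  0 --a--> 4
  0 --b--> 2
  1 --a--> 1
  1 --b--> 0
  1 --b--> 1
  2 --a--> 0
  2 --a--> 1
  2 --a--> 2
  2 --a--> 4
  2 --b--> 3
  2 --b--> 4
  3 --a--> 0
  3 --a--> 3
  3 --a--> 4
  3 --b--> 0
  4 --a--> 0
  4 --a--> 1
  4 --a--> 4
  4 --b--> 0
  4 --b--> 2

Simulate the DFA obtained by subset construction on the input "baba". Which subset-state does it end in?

Start: {0}.
δ(0,b) = {2}.
Union: {2}.
After b: {2}.
δ(2,a) = {0, 1, 2, 4}.
Union: {0, 1, 2, 4}.
After a: {0, 1, 2, 4}.
δ(0,b) = {2}; δ(1,b) = {0, 1}; δ(2,b) = {3, 4}; δ(4,b) = {0, 2}.
Union: {0, 1, 2, 3, 4}.
After b: {0, 1, 2, 3, 4}.
δ(0,a) = {2, 4}; δ(1,a) = {1}; δ(2,a) = {0, 1, 2, 4}; δ(3,a) = {0, 3, 4}; δ(4,a) = {0, 1, 4}.
Union: {0, 1, 2, 3, 4}.
After a: {0, 1, 2, 3, 4}.

{0, 1, 2, 3, 4}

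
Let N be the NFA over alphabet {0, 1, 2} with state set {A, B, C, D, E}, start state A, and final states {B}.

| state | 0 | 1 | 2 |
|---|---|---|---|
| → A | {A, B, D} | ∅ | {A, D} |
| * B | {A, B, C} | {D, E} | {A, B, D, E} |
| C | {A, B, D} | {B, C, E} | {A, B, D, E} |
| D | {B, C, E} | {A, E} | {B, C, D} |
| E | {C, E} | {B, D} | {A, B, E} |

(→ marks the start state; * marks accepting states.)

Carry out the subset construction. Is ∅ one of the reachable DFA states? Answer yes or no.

Start state of the DFA: {A}.
{A} --0--> {A, B, D}  [new]
{A} --1--> ∅  [new]
{A} --2--> {A, D}  [new]
{A, B, D} --0--> {A, B, C, D, E}  [new]
{A, B, D} --1--> {A, D, E}  [new]
{A, B, D} --2--> {A, B, C, D, E}  [seen]
∅ --0--> ∅  [seen]
∅ --1--> ∅  [seen]
∅ --2--> ∅  [seen]
{A, D} --0--> {A, B, C, D, E}  [seen]
{A, D} --1--> {A, E}  [new]
{A, D} --2--> {A, B, C, D}  [new]
{A, B, C, D, E} --0--> {A, B, C, D, E}  [seen]
{A, B, C, D, E} --1--> {A, B, C, D, E}  [seen]
{A, B, C, D, E} --2--> {A, B, C, D, E}  [seen]
{A, D, E} --0--> {A, B, C, D, E}  [seen]
{A, D, E} --1--> {A, B, D, E}  [new]
{A, D, E} --2--> {A, B, C, D, E}  [seen]
{A, E} --0--> {A, B, C, D, E}  [seen]
{A, E} --1--> {B, D}  [new]
{A, E} --2--> {A, B, D, E}  [seen]
{A, B, C, D} --0--> {A, B, C, D, E}  [seen]
{A, B, C, D} --1--> {A, B, C, D, E}  [seen]
{A, B, C, D} --2--> {A, B, C, D, E}  [seen]
{A, B, D, E} --0--> {A, B, C, D, E}  [seen]
{A, B, D, E} --1--> {A, B, D, E}  [seen]
{A, B, D, E} --2--> {A, B, C, D, E}  [seen]
{B, D} --0--> {A, B, C, E}  [new]
{B, D} --1--> {A, D, E}  [seen]
{B, D} --2--> {A, B, C, D, E}  [seen]
{A, B, C, E} --0--> {A, B, C, D, E}  [seen]
{A, B, C, E} --1--> {B, C, D, E}  [new]
{A, B, C, E} --2--> {A, B, D, E}  [seen]
{B, C, D, E} --0--> {A, B, C, D, E}  [seen]
{B, C, D, E} --1--> {A, B, C, D, E}  [seen]
{B, C, D, E} --2--> {A, B, C, D, E}  [seen]
Reachable DFA states: {A}, {A, B, D}, ∅, {A, D}, {A, B, C, D, E}, {A, D, E}, {A, E}, {A, B, C, D}, {A, B, D, E}, {B, D}, {A, B, C, E}, {B, C, D, E}.
∅ is among them.

yes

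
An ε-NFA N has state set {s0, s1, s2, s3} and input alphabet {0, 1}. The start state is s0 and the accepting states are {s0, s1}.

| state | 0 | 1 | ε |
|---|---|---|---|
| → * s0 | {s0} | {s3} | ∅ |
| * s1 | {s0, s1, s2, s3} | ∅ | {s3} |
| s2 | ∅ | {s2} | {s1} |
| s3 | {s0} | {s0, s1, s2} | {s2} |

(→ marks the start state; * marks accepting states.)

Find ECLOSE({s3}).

Begin with {s3}.
s3 →ε {s2}; add s2.
s2 →ε {s1}; add s1.
ε-closure = {s1, s2, s3}.

{s1, s2, s3}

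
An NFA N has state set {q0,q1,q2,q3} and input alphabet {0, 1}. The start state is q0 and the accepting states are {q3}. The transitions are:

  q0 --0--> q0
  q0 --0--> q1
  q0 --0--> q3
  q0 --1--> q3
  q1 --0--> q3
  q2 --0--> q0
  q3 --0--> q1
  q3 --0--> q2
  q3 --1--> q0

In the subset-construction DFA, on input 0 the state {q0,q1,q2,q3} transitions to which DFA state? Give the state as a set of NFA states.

δ(q0,0) = {q0,q1,q3}; δ(q1,0) = {q3}; δ(q2,0) = {q0}; δ(q3,0) = {q1,q2}.
Union: {q0,q1,q2,q3}.

{q0,q1,q2,q3}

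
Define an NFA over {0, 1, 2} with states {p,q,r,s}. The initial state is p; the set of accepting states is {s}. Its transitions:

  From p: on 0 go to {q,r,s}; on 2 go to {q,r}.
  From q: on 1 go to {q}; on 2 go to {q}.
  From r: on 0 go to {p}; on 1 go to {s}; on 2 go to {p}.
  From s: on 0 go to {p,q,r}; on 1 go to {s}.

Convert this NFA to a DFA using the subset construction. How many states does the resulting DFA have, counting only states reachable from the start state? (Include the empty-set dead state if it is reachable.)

9

Start state of the DFA: {p}.
{p} --0--> {q,r,s}  [new]
{p} --1--> ∅  [new]
{p} --2--> {q,r}  [new]
{q,r,s} --0--> {p,q,r}  [new]
{q,r,s} --1--> {q,s}  [new]
{q,r,s} --2--> {p,q}  [new]
∅ --0--> ∅  [seen]
∅ --1--> ∅  [seen]
∅ --2--> ∅  [seen]
{q,r} --0--> {p}  [seen]
{q,r} --1--> {q,s}  [seen]
{q,r} --2--> {p,q}  [seen]
{p,q,r} --0--> {p,q,r,s}  [new]
{p,q,r} --1--> {q,s}  [seen]
{p,q,r} --2--> {p,q,r}  [seen]
{q,s} --0--> {p,q,r}  [seen]
{q,s} --1--> {q,s}  [seen]
{q,s} --2--> {q}  [new]
{p,q} --0--> {q,r,s}  [seen]
{p,q} --1--> {q}  [seen]
{p,q} --2--> {q,r}  [seen]
{p,q,r,s} --0--> {p,q,r,s}  [seen]
{p,q,r,s} --1--> {q,s}  [seen]
{p,q,r,s} --2--> {p,q,r}  [seen]
{q} --0--> ∅  [seen]
{q} --1--> {q}  [seen]
{q} --2--> {q}  [seen]
Reachable DFA states: {p}, {q,r,s}, ∅, {q,r}, {p,q,r}, {q,s}, {p,q}, {p,q,r,s}, {q}.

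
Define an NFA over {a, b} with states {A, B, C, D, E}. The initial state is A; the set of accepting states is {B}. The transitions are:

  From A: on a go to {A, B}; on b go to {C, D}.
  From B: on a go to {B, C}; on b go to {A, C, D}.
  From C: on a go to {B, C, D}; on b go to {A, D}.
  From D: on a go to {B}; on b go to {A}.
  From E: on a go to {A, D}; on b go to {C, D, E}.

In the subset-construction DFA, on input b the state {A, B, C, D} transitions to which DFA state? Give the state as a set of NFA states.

δ(A,b) = {C, D}; δ(B,b) = {A, C, D}; δ(C,b) = {A, D}; δ(D,b) = {A}.
Union: {A, C, D}.

{A, C, D}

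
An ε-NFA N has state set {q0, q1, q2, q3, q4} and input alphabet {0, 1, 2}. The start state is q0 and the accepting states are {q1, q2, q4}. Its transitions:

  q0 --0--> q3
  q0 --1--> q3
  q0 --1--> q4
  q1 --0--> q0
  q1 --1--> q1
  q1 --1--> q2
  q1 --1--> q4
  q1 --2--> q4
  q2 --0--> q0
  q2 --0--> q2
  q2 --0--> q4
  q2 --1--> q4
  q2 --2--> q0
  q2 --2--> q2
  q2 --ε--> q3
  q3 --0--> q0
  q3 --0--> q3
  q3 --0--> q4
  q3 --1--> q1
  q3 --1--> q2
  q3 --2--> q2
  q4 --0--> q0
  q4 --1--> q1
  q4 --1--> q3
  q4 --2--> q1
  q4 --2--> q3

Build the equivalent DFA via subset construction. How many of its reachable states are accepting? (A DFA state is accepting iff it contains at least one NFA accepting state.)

Start state of the DFA: {q0} (ε-closure of the NFA start).
{q0} --0--> {q3}  [new]
{q0} --1--> {q3, q4}  [new]
{q0} --2--> ∅  [new]
{q3} --0--> {q0, q3, q4}  [new]
{q3} --1--> {q1, q2, q3}  [new]
{q3} --2--> {q2, q3}  [new]
{q3, q4} --0--> {q0, q3, q4}  [seen]
{q3, q4} --1--> {q1, q2, q3}  [seen]
{q3, q4} --2--> {q1, q2, q3}  [seen]
∅ --0--> ∅  [seen]
∅ --1--> ∅  [seen]
∅ --2--> ∅  [seen]
{q0, q3, q4} --0--> {q0, q3, q4}  [seen]
{q0, q3, q4} --1--> {q1, q2, q3, q4}  [new]
{q0, q3, q4} --2--> {q1, q2, q3}  [seen]
{q1, q2, q3} --0--> {q0, q2, q3, q4}  [new]
{q1, q2, q3} --1--> {q1, q2, q3, q4}  [seen]
{q1, q2, q3} --2--> {q0, q2, q3, q4}  [seen]
{q2, q3} --0--> {q0, q2, q3, q4}  [seen]
{q2, q3} --1--> {q1, q2, q3, q4}  [seen]
{q2, q3} --2--> {q0, q2, q3}  [new]
{q1, q2, q3, q4} --0--> {q0, q2, q3, q4}  [seen]
{q1, q2, q3, q4} --1--> {q1, q2, q3, q4}  [seen]
{q1, q2, q3, q4} --2--> {q0, q1, q2, q3, q4}  [new]
{q0, q2, q3, q4} --0--> {q0, q2, q3, q4}  [seen]
{q0, q2, q3, q4} --1--> {q1, q2, q3, q4}  [seen]
{q0, q2, q3, q4} --2--> {q0, q1, q2, q3}  [new]
{q0, q2, q3} --0--> {q0, q2, q3, q4}  [seen]
{q0, q2, q3} --1--> {q1, q2, q3, q4}  [seen]
{q0, q2, q3} --2--> {q0, q2, q3}  [seen]
{q0, q1, q2, q3, q4} --0--> {q0, q2, q3, q4}  [seen]
{q0, q1, q2, q3, q4} --1--> {q1, q2, q3, q4}  [seen]
{q0, q1, q2, q3, q4} --2--> {q0, q1, q2, q3, q4}  [seen]
{q0, q1, q2, q3} --0--> {q0, q2, q3, q4}  [seen]
{q0, q1, q2, q3} --1--> {q1, q2, q3, q4}  [seen]
{q0, q1, q2, q3} --2--> {q0, q2, q3, q4}  [seen]
Reachable DFA states: {q0}, {q3}, {q3, q4}, ∅, {q0, q3, q4}, {q1, q2, q3}, {q2, q3}, {q1, q2, q3, q4}, {q0, q2, q3, q4}, {q0, q2, q3}, {q0, q1, q2, q3, q4}, {q0, q1, q2, q3}.
Accepting DFA states (contain an NFA accepting state): {q3, q4}, {q0, q3, q4}, {q1, q2, q3}, {q2, q3}, {q1, q2, q3, q4}, {q0, q2, q3, q4}, {q0, q2, q3}, {q0, q1, q2, q3, q4}, {q0, q1, q2, q3}.

9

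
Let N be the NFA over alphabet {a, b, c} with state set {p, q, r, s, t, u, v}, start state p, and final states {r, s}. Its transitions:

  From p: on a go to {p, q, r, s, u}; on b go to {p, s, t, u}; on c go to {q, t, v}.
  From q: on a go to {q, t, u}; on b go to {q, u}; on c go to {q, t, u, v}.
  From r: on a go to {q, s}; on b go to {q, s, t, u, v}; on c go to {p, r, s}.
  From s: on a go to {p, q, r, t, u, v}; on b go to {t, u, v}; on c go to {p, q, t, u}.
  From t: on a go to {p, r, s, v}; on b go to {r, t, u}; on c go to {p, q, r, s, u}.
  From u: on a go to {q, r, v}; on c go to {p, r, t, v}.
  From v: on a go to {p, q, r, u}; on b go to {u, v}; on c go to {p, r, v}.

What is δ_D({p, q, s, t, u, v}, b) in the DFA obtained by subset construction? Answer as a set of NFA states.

δ(p,b) = {p, s, t, u}; δ(q,b) = {q, u}; δ(s,b) = {t, u, v}; δ(t,b) = {r, t, u}; δ(u,b) = ∅; δ(v,b) = {u, v}.
Union: {p, q, r, s, t, u, v}.

{p, q, r, s, t, u, v}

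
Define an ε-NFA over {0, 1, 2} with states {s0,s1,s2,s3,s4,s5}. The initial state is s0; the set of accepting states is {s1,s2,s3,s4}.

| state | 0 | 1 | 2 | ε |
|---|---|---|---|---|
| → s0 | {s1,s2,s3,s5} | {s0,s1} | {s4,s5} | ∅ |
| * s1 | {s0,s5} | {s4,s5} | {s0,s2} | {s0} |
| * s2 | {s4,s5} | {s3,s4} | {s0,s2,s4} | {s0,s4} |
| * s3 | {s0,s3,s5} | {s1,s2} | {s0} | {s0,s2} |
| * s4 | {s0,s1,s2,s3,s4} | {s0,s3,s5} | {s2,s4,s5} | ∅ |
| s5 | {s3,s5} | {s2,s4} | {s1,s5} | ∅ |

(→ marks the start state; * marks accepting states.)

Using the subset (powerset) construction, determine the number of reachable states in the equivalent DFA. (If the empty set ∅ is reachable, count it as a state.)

8

Start state of the DFA: {s0} (ε-closure of the NFA start).
{s0} --0--> {s0,s1,s2,s3,s4,s5}  [new]
{s0} --1--> {s0,s1}  [new]
{s0} --2--> {s4,s5}  [new]
{s0,s1,s2,s3,s4,s5} --0--> {s0,s1,s2,s3,s4,s5}  [seen]
{s0,s1,s2,s3,s4,s5} --1--> {s0,s1,s2,s3,s4,s5}  [seen]
{s0,s1,s2,s3,s4,s5} --2--> {s0,s1,s2,s4,s5}  [new]
{s0,s1} --0--> {s0,s1,s2,s3,s4,s5}  [seen]
{s0,s1} --1--> {s0,s1,s4,s5}  [new]
{s0,s1} --2--> {s0,s2,s4,s5}  [new]
{s4,s5} --0--> {s0,s1,s2,s3,s4,s5}  [seen]
{s4,s5} --1--> {s0,s2,s3,s4,s5}  [new]
{s4,s5} --2--> {s0,s1,s2,s4,s5}  [seen]
{s0,s1,s2,s4,s5} --0--> {s0,s1,s2,s3,s4,s5}  [seen]
{s0,s1,s2,s4,s5} --1--> {s0,s1,s2,s3,s4,s5}  [seen]
{s0,s1,s2,s4,s5} --2--> {s0,s1,s2,s4,s5}  [seen]
{s0,s1,s4,s5} --0--> {s0,s1,s2,s3,s4,s5}  [seen]
{s0,s1,s4,s5} --1--> {s0,s1,s2,s3,s4,s5}  [seen]
{s0,s1,s4,s5} --2--> {s0,s1,s2,s4,s5}  [seen]
{s0,s2,s4,s5} --0--> {s0,s1,s2,s3,s4,s5}  [seen]
{s0,s2,s4,s5} --1--> {s0,s1,s2,s3,s4,s5}  [seen]
{s0,s2,s4,s5} --2--> {s0,s1,s2,s4,s5}  [seen]
{s0,s2,s3,s4,s5} --0--> {s0,s1,s2,s3,s4,s5}  [seen]
{s0,s2,s3,s4,s5} --1--> {s0,s1,s2,s3,s4,s5}  [seen]
{s0,s2,s3,s4,s5} --2--> {s0,s1,s2,s4,s5}  [seen]
Reachable DFA states: {s0}, {s0,s1,s2,s3,s4,s5}, {s0,s1}, {s4,s5}, {s0,s1,s2,s4,s5}, {s0,s1,s4,s5}, {s0,s2,s4,s5}, {s0,s2,s3,s4,s5}.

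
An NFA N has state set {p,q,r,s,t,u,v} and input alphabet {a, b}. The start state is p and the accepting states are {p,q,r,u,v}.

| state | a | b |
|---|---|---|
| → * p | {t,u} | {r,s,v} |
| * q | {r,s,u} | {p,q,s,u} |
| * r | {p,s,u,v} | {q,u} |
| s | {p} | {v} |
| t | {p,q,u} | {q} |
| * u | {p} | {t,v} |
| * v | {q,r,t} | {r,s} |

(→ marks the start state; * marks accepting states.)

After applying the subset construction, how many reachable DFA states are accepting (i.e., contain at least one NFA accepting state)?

Start state of the DFA: {p}.
{p} --a--> {t,u}  [new]
{p} --b--> {r,s,v}  [new]
{t,u} --a--> {p,q,u}  [new]
{t,u} --b--> {q,t,v}  [new]
{r,s,v} --a--> {p,q,r,s,t,u,v}  [new]
{r,s,v} --b--> {q,r,s,u,v}  [new]
{p,q,u} --a--> {p,r,s,t,u}  [new]
{p,q,u} --b--> {p,q,r,s,t,u,v}  [seen]
{q,t,v} --a--> {p,q,r,s,t,u}  [new]
{q,t,v} --b--> {p,q,r,s,u}  [new]
{p,q,r,s,t,u,v} --a--> {p,q,r,s,t,u,v}  [seen]
{p,q,r,s,t,u,v} --b--> {p,q,r,s,t,u,v}  [seen]
{q,r,s,u,v} --a--> {p,q,r,s,t,u,v}  [seen]
{q,r,s,u,v} --b--> {p,q,r,s,t,u,v}  [seen]
{p,r,s,t,u} --a--> {p,q,s,t,u,v}  [new]
{p,r,s,t,u} --b--> {q,r,s,t,u,v}  [new]
{p,q,r,s,t,u} --a--> {p,q,r,s,t,u,v}  [seen]
{p,q,r,s,t,u} --b--> {p,q,r,s,t,u,v}  [seen]
{p,q,r,s,u} --a--> {p,r,s,t,u,v}  [new]
{p,q,r,s,u} --b--> {p,q,r,s,t,u,v}  [seen]
{p,q,s,t,u,v} --a--> {p,q,r,s,t,u}  [seen]
{p,q,s,t,u,v} --b--> {p,q,r,s,t,u,v}  [seen]
{q,r,s,t,u,v} --a--> {p,q,r,s,t,u,v}  [seen]
{q,r,s,t,u,v} --b--> {p,q,r,s,t,u,v}  [seen]
{p,r,s,t,u,v} --a--> {p,q,r,s,t,u,v}  [seen]
{p,r,s,t,u,v} --b--> {q,r,s,t,u,v}  [seen]
Reachable DFA states: {p}, {t,u}, {r,s,v}, {p,q,u}, {q,t,v}, {p,q,r,s,t,u,v}, {q,r,s,u,v}, {p,r,s,t,u}, {p,q,r,s,t,u}, {p,q,r,s,u}, {p,q,s,t,u,v}, {q,r,s,t,u,v}, {p,r,s,t,u,v}.
Accepting DFA states (contain an NFA accepting state): {p}, {t,u}, {r,s,v}, {p,q,u}, {q,t,v}, {p,q,r,s,t,u,v}, {q,r,s,u,v}, {p,r,s,t,u}, {p,q,r,s,t,u}, {p,q,r,s,u}, {p,q,s,t,u,v}, {q,r,s,t,u,v}, {p,r,s,t,u,v}.

13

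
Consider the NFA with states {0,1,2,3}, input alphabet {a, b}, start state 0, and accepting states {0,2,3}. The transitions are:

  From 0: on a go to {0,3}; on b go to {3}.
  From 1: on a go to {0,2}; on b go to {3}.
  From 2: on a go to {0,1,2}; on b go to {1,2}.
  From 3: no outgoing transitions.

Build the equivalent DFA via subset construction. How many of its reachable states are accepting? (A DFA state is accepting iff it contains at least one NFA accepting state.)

Start state of the DFA: {0}.
{0} --a--> {0,3}  [new]
{0} --b--> {3}  [new]
{0,3} --a--> {0,3}  [seen]
{0,3} --b--> {3}  [seen]
{3} --a--> ∅  [new]
{3} --b--> ∅  [seen]
∅ --a--> ∅  [seen]
∅ --b--> ∅  [seen]
Reachable DFA states: {0}, {0,3}, {3}, ∅.
Accepting DFA states (contain an NFA accepting state): {0}, {0,3}, {3}.

3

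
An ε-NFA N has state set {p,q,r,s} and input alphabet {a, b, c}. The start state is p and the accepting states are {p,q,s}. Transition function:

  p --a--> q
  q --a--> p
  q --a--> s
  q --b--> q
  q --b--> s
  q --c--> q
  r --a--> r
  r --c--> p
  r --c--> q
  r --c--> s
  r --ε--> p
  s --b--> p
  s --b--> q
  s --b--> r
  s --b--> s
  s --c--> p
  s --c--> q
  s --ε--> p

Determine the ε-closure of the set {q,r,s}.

Begin with {q,r,s}.
r →ε {p}; add p.
ε-closure = {p,q,r,s}.

{p,q,r,s}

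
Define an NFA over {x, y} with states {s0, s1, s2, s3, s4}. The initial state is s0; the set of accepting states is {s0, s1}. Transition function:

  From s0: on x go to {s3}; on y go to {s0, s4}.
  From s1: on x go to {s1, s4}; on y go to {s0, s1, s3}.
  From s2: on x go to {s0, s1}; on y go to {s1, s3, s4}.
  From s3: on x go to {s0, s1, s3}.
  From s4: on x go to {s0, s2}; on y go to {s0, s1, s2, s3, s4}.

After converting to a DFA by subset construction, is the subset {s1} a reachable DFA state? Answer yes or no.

no

Start state of the DFA: {s0}.
{s0} --x--> {s3}  [new]
{s0} --y--> {s0, s4}  [new]
{s3} --x--> {s0, s1, s3}  [new]
{s3} --y--> ∅  [new]
{s0, s4} --x--> {s0, s2, s3}  [new]
{s0, s4} --y--> {s0, s1, s2, s3, s4}  [new]
{s0, s1, s3} --x--> {s0, s1, s3, s4}  [new]
{s0, s1, s3} --y--> {s0, s1, s3, s4}  [seen]
∅ --x--> ∅  [seen]
∅ --y--> ∅  [seen]
{s0, s2, s3} --x--> {s0, s1, s3}  [seen]
{s0, s2, s3} --y--> {s0, s1, s3, s4}  [seen]
{s0, s1, s2, s3, s4} --x--> {s0, s1, s2, s3, s4}  [seen]
{s0, s1, s2, s3, s4} --y--> {s0, s1, s2, s3, s4}  [seen]
{s0, s1, s3, s4} --x--> {s0, s1, s2, s3, s4}  [seen]
{s0, s1, s3, s4} --y--> {s0, s1, s2, s3, s4}  [seen]
Reachable DFA states: {s0}, {s3}, {s0, s4}, {s0, s1, s3}, ∅, {s0, s2, s3}, {s0, s1, s2, s3, s4}, {s0, s1, s3, s4}.
{s1} is not among them.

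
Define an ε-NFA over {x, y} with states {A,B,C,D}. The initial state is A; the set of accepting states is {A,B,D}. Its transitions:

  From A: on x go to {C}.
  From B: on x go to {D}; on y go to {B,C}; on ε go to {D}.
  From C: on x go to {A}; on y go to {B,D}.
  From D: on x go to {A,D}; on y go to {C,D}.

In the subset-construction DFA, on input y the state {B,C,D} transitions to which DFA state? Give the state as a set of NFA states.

{B,C,D}

δ(B,y) = {B,C}; δ(C,y) = {B,D}; δ(D,y) = {C,D}.
Union: {B,C,D}.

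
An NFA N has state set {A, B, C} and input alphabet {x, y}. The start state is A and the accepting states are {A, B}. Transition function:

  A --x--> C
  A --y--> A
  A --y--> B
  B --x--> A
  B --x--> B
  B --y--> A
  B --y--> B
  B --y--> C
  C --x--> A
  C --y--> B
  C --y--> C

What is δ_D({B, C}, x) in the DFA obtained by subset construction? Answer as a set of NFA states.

δ(B,x) = {A, B}; δ(C,x) = {A}.
Union: {A, B}.

{A, B}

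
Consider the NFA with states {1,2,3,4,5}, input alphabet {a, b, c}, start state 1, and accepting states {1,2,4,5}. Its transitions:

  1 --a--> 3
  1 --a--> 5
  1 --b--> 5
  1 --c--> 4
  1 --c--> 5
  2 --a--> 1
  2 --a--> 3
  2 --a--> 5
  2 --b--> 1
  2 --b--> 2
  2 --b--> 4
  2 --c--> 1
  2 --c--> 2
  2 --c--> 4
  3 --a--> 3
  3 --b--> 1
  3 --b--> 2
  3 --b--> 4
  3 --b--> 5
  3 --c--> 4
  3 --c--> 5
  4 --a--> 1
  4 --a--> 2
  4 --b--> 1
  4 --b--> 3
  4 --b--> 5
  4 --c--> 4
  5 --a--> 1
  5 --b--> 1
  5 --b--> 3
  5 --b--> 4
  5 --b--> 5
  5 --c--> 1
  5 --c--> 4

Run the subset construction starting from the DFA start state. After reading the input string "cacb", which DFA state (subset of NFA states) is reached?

Start: {1}.
δ(1,c) = {4,5}.
Union: {4,5}.
After c: {4,5}.
δ(4,a) = {1,2}; δ(5,a) = {1}.
Union: {1,2}.
After a: {1,2}.
δ(1,c) = {4,5}; δ(2,c) = {1,2,4}.
Union: {1,2,4,5}.
After c: {1,2,4,5}.
δ(1,b) = {5}; δ(2,b) = {1,2,4}; δ(4,b) = {1,3,5}; δ(5,b) = {1,3,4,5}.
Union: {1,2,3,4,5}.
After b: {1,2,3,4,5}.

{1,2,3,4,5}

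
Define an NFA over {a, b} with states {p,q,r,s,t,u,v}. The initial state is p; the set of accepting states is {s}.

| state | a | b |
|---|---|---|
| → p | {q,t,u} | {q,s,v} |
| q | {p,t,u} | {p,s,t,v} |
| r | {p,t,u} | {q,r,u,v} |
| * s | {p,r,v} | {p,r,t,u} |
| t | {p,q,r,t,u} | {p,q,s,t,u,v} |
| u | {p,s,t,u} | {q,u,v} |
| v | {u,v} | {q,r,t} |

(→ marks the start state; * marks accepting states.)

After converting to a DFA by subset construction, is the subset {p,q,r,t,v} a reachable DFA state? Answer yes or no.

no

Start state of the DFA: {p}.
{p} --a--> {q,t,u}  [new]
{p} --b--> {q,s,v}  [new]
{q,t,u} --a--> {p,q,r,s,t,u}  [new]
{q,t,u} --b--> {p,q,s,t,u,v}  [new]
{q,s,v} --a--> {p,r,t,u,v}  [new]
{q,s,v} --b--> {p,q,r,s,t,u,v}  [new]
{p,q,r,s,t,u} --a--> {p,q,r,s,t,u,v}  [seen]
{p,q,r,s,t,u} --b--> {p,q,r,s,t,u,v}  [seen]
{p,q,s,t,u,v} --a--> {p,q,r,s,t,u,v}  [seen]
{p,q,s,t,u,v} --b--> {p,q,r,s,t,u,v}  [seen]
{p,r,t,u,v} --a--> {p,q,r,s,t,u,v}  [seen]
{p,r,t,u,v} --b--> {p,q,r,s,t,u,v}  [seen]
{p,q,r,s,t,u,v} --a--> {p,q,r,s,t,u,v}  [seen]
{p,q,r,s,t,u,v} --b--> {p,q,r,s,t,u,v}  [seen]
Reachable DFA states: {p}, {q,t,u}, {q,s,v}, {p,q,r,s,t,u}, {p,q,s,t,u,v}, {p,r,t,u,v}, {p,q,r,s,t,u,v}.
{p,q,r,t,v} is not among them.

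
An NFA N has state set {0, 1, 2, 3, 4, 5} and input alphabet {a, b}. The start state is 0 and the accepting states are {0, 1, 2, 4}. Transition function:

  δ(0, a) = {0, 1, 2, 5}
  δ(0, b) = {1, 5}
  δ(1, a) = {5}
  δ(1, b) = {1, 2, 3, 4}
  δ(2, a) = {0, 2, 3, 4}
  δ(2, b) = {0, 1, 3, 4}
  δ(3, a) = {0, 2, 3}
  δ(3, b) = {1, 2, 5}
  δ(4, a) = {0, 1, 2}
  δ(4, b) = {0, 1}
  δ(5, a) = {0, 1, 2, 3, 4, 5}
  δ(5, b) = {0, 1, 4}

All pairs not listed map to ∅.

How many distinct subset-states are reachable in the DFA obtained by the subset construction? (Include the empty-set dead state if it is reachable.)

5

Start state of the DFA: {0}.
{0} --a--> {0, 1, 2, 5}  [new]
{0} --b--> {1, 5}  [new]
{0, 1, 2, 5} --a--> {0, 1, 2, 3, 4, 5}  [new]
{0, 1, 2, 5} --b--> {0, 1, 2, 3, 4, 5}  [seen]
{1, 5} --a--> {0, 1, 2, 3, 4, 5}  [seen]
{1, 5} --b--> {0, 1, 2, 3, 4}  [new]
{0, 1, 2, 3, 4, 5} --a--> {0, 1, 2, 3, 4, 5}  [seen]
{0, 1, 2, 3, 4, 5} --b--> {0, 1, 2, 3, 4, 5}  [seen]
{0, 1, 2, 3, 4} --a--> {0, 1, 2, 3, 4, 5}  [seen]
{0, 1, 2, 3, 4} --b--> {0, 1, 2, 3, 4, 5}  [seen]
Reachable DFA states: {0}, {0, 1, 2, 5}, {1, 5}, {0, 1, 2, 3, 4, 5}, {0, 1, 2, 3, 4}.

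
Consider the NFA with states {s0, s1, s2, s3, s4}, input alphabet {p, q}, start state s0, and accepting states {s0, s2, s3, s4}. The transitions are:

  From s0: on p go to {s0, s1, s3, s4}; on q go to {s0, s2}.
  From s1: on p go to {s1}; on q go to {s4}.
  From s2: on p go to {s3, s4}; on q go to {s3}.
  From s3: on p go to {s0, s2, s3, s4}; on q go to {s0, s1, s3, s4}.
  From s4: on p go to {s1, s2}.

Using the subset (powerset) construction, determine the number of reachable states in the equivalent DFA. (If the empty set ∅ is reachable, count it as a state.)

Start state of the DFA: {s0}.
{s0} --p--> {s0, s1, s3, s4}  [new]
{s0} --q--> {s0, s2}  [new]
{s0, s1, s3, s4} --p--> {s0, s1, s2, s3, s4}  [new]
{s0, s1, s3, s4} --q--> {s0, s1, s2, s3, s4}  [seen]
{s0, s2} --p--> {s0, s1, s3, s4}  [seen]
{s0, s2} --q--> {s0, s2, s3}  [new]
{s0, s1, s2, s3, s4} --p--> {s0, s1, s2, s3, s4}  [seen]
{s0, s1, s2, s3, s4} --q--> {s0, s1, s2, s3, s4}  [seen]
{s0, s2, s3} --p--> {s0, s1, s2, s3, s4}  [seen]
{s0, s2, s3} --q--> {s0, s1, s2, s3, s4}  [seen]
Reachable DFA states: {s0}, {s0, s1, s3, s4}, {s0, s2}, {s0, s1, s2, s3, s4}, {s0, s2, s3}.

5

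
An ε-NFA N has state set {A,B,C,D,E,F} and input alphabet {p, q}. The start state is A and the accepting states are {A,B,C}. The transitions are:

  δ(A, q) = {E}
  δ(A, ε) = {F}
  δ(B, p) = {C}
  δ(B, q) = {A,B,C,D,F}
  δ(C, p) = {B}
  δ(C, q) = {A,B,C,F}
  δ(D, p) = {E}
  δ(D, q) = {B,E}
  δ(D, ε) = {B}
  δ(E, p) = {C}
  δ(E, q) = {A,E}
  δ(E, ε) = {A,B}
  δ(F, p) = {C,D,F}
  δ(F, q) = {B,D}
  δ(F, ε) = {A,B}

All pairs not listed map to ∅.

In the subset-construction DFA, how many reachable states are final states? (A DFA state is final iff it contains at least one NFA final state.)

3

Start state of the DFA: {A,B,F} (ε-closure of the NFA start).
{A,B,F} --p--> {A,B,C,D,F}  [new]
{A,B,F} --q--> {A,B,C,D,E,F}  [new]
{A,B,C,D,F} --p--> {A,B,C,D,E,F}  [seen]
{A,B,C,D,F} --q--> {A,B,C,D,E,F}  [seen]
{A,B,C,D,E,F} --p--> {A,B,C,D,E,F}  [seen]
{A,B,C,D,E,F} --q--> {A,B,C,D,E,F}  [seen]
Reachable DFA states: {A,B,F}, {A,B,C,D,F}, {A,B,C,D,E,F}.
Accepting DFA states (contain an NFA accepting state): {A,B,F}, {A,B,C,D,F}, {A,B,C,D,E,F}.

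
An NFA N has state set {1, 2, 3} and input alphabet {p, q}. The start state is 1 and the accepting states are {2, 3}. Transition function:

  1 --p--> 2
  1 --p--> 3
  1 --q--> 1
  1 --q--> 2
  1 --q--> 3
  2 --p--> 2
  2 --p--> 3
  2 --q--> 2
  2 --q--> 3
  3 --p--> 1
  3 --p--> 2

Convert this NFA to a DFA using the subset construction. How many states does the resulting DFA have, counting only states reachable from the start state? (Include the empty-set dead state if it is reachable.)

Start state of the DFA: {1}.
{1} --p--> {2, 3}  [new]
{1} --q--> {1, 2, 3}  [new]
{2, 3} --p--> {1, 2, 3}  [seen]
{2, 3} --q--> {2, 3}  [seen]
{1, 2, 3} --p--> {1, 2, 3}  [seen]
{1, 2, 3} --q--> {1, 2, 3}  [seen]
Reachable DFA states: {1}, {2, 3}, {1, 2, 3}.

3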